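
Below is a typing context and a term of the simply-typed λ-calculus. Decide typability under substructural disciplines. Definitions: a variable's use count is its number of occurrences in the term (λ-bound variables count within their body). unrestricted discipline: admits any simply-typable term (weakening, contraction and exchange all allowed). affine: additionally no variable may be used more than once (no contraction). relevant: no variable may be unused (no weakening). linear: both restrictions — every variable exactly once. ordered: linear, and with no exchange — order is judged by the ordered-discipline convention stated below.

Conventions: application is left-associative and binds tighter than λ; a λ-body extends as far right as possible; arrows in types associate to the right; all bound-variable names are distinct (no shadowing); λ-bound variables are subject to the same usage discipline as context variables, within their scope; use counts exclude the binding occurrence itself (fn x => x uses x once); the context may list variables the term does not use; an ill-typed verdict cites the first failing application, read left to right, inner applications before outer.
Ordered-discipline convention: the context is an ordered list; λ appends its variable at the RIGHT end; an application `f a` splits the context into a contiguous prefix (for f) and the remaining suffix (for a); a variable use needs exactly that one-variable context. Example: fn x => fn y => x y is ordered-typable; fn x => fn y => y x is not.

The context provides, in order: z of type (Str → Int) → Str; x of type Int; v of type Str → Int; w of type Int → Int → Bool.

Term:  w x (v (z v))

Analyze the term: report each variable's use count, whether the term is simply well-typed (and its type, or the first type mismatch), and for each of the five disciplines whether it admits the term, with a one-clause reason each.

use counts: z ×1, x ×1, v ×2, w ×1
uses in reading order: w, x, v, z, v
typing: the term checks, with type Bool
ordered ✗ (needs contraction — v ×2)
linear ✗ (needs contraction — v ×2)
affine ✗ (needs contraction — v ×2)
relevant ✓ (at least one use each (z, x, v, w))
unrestricted ✓ (type-checks (Bool) and nothing is barred)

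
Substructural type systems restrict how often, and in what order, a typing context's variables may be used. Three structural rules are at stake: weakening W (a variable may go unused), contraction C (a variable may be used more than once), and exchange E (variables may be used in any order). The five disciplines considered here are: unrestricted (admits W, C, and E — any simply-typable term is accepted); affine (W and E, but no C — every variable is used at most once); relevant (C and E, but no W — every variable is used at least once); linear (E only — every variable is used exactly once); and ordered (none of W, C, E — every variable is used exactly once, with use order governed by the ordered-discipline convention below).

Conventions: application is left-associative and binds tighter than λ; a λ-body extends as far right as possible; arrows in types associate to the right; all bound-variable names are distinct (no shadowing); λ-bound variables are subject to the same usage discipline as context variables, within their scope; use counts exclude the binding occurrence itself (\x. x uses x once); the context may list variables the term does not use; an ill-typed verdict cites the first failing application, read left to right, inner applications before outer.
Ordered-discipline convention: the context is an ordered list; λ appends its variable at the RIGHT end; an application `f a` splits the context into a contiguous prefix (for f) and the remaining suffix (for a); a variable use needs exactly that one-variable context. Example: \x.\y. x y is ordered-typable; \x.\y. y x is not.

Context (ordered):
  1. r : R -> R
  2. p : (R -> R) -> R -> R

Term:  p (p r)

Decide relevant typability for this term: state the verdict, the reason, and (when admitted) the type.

yes — at least one use each (r, p); term : R -> R
counts: r: 1×, p: 2×
uses in reading order: p, p, r
typing: ✓ — R -> R
summary: ordered ✗, linear ✗, affine ✗, relevant ✓, unrestricted ✓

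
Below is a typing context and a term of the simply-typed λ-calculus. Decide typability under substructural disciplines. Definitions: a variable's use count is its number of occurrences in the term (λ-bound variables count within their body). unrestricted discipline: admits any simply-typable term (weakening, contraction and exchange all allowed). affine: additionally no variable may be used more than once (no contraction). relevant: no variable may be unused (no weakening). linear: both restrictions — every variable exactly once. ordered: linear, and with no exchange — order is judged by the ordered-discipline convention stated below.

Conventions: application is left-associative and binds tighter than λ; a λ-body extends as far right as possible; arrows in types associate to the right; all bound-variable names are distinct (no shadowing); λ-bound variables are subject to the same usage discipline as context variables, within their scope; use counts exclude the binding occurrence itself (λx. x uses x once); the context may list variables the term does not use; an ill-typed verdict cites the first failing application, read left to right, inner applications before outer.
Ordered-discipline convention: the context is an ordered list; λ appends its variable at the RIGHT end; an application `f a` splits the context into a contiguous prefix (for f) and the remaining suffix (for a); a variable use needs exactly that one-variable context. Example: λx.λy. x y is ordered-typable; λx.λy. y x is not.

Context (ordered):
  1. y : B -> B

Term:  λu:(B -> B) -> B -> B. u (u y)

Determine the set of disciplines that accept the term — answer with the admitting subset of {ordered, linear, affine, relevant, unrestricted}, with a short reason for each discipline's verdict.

admitted by: relevant, unrestricted
counts: y=1; u [bound]=2
uses in reading order: u, u, y
typing: well-typed at ((B -> B) -> B -> B) -> B -> B
ordered ✗ (needs contraction — u ×2)
linear ✗ (needs contraction — u ×2)
affine ✗ (needs contraction — u ×2)
relevant ✓ (at least one use each (y, u))
unrestricted ✓ (typability at ((B -> B) -> B -> B) -> B -> B is all that's needed)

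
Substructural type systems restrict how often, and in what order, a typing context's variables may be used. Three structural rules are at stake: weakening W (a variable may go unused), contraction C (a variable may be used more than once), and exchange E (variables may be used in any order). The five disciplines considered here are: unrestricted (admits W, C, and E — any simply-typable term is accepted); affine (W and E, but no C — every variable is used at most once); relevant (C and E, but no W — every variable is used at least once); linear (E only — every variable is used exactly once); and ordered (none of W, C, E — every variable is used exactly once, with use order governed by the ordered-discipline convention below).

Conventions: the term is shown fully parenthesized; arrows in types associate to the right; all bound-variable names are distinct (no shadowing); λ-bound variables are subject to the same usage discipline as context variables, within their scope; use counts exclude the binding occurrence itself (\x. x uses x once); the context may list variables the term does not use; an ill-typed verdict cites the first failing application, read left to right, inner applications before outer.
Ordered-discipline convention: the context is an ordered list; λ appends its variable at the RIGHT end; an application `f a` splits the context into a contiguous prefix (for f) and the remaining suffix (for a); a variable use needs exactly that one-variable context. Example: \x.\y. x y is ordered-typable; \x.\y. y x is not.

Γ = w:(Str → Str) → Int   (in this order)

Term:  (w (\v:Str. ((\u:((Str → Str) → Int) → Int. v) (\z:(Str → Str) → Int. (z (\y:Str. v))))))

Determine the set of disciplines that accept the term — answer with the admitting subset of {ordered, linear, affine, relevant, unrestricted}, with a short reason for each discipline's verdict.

accepted by: unrestricted
use counts: w: 1, v (λ-bound): 2, u (λ-bound): 0, z (λ-bound): 1, y (λ-bound): 0
left-to-right use order: w, v, z, v
typing: well-typed — term : Int
ordered: ✗ — repeated use of v ×2; needs weakening: u, y unused
linear: ✗ — repeated use of v ×2; needs weakening: u, y unused
affine: ✗ — repeated use of v ×2
relevant: ✗ — needs weakening: u, y unused
unrestricted: ✓ — typability at Int is all that's needed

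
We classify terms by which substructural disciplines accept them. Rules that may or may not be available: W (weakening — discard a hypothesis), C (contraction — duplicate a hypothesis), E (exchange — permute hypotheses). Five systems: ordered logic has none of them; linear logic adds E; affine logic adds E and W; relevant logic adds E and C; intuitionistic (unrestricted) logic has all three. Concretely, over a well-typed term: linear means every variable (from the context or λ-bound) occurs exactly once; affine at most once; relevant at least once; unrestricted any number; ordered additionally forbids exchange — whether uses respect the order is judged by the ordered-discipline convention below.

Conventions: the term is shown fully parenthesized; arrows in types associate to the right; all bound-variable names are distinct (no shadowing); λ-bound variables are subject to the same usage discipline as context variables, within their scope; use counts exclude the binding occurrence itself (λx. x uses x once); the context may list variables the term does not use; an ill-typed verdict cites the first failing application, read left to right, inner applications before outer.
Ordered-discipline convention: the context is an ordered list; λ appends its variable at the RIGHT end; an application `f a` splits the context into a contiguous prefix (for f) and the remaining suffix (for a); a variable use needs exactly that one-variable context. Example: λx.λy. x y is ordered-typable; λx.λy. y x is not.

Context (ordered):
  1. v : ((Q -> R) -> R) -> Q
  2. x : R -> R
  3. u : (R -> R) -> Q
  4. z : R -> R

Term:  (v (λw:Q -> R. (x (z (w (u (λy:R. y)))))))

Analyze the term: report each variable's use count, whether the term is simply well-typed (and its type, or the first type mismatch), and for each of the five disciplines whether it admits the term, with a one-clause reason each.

use counts: v=1; x=1; u=1; z=1; w [bound]=1; y [bound]=1
uses in reading order: v, x, z, w, u, y
typing: well-typed — term : Q
ordered ✗ (use order v, x, z, w, u, y needs exchange)
linear ✓ (exactly-once usage across v, x, u, z, w, y)
affine ✓ (none of v, x, u, z, w, y used more than once)
relevant ✓ (every one of v, x, u, z, w, y appears)
unrestricted ✓ (type-checks (Q) and nothing is barred)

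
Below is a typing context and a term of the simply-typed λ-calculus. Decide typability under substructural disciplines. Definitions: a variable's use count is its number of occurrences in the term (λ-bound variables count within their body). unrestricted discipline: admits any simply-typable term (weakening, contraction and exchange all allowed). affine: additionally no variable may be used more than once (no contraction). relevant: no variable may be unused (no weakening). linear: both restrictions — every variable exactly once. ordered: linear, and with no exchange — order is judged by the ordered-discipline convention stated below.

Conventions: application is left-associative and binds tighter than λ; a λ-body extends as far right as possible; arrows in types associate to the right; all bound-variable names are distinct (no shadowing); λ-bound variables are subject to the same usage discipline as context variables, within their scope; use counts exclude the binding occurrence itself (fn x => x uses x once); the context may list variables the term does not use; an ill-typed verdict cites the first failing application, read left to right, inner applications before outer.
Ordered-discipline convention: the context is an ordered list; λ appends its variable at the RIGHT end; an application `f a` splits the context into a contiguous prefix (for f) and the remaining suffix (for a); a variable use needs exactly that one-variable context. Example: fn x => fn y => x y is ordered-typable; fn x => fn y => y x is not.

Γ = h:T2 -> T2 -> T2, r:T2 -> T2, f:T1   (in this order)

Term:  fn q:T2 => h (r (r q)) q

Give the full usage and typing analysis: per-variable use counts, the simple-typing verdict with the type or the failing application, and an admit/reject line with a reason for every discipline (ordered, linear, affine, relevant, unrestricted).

use counts: h ×1; r ×2; f ×0; q [bound] ×2
order of uses: h, r, r, q, q
typing: well-typed at T2 -> T2
ordered: ✗, repeated use of r ×2, q ×2; f never used (weakening)
linear: ✗, repeated use of r ×2, q ×2; f never used (weakening)
affine: ✗, repeated use of r ×2, q ×2
relevant: ✗, f never used (weakening)
unrestricted: ✓, typability at T2 -> T2 is all that's needed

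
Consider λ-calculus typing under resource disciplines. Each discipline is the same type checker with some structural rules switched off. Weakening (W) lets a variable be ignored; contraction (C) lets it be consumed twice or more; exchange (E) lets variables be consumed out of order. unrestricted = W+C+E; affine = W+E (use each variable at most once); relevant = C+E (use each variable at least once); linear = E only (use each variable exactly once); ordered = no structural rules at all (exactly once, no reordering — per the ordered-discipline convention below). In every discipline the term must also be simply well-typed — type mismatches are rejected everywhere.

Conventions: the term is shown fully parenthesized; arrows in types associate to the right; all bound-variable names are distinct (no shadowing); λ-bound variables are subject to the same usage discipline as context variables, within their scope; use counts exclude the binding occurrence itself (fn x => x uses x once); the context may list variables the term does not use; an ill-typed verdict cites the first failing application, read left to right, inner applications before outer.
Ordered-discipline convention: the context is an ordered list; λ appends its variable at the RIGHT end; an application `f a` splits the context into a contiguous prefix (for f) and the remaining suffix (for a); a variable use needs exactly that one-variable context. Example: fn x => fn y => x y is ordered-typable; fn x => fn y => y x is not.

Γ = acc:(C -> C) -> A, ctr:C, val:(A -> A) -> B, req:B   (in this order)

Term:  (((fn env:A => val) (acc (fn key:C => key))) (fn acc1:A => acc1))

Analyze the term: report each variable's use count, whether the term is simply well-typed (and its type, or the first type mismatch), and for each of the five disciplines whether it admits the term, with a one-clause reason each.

use counts: acc=1; ctr=0; val=1; req=0; env (bound)=0; key (bound)=1; acc1 (bound)=1
use order (left to right): val, acc, key, acc1
typing: well-typed at B
ordered ✗ (needs weakening: ctr, req, env unused)
linear ✗ (needs weakening: ctr, req, env unused)
affine ✓ (none of acc, ctr, val, req, env, key, acc1 used more than once)
relevant ✗ (needs weakening: ctr, req, env unused)
unrestricted ✓ (simply typable at B; W, C, E all held)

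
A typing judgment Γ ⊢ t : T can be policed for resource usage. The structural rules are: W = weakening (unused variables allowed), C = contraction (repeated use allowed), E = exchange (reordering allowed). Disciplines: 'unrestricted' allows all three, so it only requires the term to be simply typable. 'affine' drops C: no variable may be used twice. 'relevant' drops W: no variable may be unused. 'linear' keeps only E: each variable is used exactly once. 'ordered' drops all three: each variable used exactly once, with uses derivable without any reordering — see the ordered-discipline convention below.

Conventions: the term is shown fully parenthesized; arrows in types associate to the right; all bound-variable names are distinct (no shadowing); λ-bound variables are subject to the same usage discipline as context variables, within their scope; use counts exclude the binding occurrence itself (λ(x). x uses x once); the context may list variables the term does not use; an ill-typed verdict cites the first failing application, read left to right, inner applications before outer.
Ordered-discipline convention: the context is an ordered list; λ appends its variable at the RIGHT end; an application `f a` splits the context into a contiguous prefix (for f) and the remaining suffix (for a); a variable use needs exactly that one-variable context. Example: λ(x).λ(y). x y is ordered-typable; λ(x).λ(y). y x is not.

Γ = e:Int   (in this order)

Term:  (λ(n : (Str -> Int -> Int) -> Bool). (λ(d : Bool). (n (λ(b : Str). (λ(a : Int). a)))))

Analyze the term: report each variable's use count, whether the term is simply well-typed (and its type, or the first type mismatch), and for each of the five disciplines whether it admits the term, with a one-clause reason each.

use counts: e ×0; n (λ-bound) ×1; d (λ-bound) ×0; b (λ-bound) ×0; a (λ-bound) ×1
uses in reading order: n, a
typing: the term checks, with type ((Str -> Int -> Int) -> Bool) -> Bool -> Bool
ordered: ✗, e, d, b left unused
linear: ✗, e, d, b left unused
affine: ✓, no duplicate uses among e, n, d, b, a
relevant: ✗, e, d, b left unused
unrestricted: ✓, type-checks (((Str -> Int -> Int) -> Bool) -> Bool -> Bool) and nothing is barred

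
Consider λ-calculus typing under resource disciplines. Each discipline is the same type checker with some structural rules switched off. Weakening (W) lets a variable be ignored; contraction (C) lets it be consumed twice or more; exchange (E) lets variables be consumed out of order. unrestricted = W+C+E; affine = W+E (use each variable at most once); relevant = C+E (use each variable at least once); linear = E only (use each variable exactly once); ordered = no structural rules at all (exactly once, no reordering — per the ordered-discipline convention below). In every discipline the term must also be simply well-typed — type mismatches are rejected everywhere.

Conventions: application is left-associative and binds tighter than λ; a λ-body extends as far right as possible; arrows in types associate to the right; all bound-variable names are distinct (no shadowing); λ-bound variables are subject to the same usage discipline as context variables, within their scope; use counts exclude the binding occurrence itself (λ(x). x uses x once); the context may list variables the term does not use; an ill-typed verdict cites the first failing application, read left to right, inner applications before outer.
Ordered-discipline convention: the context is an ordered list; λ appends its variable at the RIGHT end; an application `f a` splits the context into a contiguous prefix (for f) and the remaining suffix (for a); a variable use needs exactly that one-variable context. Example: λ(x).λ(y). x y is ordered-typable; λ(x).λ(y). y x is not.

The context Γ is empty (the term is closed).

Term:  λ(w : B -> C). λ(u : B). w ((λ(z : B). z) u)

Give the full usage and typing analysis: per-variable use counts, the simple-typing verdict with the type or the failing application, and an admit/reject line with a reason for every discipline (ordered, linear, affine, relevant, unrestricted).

usage: w (bound)=1, u (bound)=1, z (bound)=1
use order (left to right): w, z, u
typing: the term checks, with type (B -> C) -> B -> C
ordered: ✓, w, u, z once each; derivable with no W/C/E
linear: ✓, exactly-once usage across w, u, z
affine: ✓, no duplicate uses among w, u, z
relevant: ✓, none of w, u, z goes unused
unrestricted: ✓, simply typable at (B -> C) -> B -> C; W, C, E all held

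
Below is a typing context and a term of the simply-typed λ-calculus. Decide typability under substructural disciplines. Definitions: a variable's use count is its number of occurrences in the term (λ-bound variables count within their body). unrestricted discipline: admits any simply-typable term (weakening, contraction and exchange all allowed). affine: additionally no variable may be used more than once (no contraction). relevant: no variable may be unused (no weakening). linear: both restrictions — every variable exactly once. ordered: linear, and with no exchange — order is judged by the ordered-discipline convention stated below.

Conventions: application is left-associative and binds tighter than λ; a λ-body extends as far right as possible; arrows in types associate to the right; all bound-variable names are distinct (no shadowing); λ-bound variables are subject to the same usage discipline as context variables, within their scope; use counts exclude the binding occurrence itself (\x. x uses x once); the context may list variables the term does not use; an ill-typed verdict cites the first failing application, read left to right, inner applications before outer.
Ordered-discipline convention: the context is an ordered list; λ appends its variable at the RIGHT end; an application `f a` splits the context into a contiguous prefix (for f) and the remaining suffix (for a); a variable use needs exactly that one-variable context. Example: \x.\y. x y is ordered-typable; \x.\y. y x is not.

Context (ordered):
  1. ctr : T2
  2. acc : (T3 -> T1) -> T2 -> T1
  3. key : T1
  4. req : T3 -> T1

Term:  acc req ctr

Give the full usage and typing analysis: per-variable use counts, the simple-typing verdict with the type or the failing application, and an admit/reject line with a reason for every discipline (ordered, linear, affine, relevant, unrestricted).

usage: ctr=1; acc=1; key=0; req=1
order of uses: acc, req, ctr
typing: well-typed at T1
ordered: ✗, key never used (weakening)
linear: ✗, key never used (weakening)
affine: ✓, ctr, acc, key, req: no repeats, contraction unneeded
relevant: ✗, key never used (weakening)
unrestricted: ✓, well-typed at T1; no restrictions here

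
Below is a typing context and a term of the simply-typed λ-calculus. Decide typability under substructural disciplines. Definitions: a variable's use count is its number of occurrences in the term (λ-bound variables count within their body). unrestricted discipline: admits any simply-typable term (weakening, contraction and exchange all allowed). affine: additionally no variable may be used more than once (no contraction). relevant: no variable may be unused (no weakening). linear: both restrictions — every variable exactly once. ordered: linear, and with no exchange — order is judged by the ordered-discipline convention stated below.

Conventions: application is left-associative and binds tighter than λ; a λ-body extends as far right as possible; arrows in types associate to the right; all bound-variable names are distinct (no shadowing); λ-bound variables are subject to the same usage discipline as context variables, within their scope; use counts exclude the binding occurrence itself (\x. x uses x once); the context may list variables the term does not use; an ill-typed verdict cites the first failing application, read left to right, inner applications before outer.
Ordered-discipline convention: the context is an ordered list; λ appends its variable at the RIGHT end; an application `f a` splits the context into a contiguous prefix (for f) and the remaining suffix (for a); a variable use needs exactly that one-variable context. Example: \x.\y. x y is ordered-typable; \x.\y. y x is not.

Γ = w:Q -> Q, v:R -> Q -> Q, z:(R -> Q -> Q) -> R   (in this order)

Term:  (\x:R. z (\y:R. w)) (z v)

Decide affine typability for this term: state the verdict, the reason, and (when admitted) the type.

no — repeated use of z ×2
counts: w=1; v=1; z=2; x (λ-bound)=0; y (λ-bound)=0
uses in reading order: z, w, z, v
typing: ✓ — R
all disciplines: ordered ✗ | linear ✗ | affine ✗ | relevant ✗ | unrestricted ✓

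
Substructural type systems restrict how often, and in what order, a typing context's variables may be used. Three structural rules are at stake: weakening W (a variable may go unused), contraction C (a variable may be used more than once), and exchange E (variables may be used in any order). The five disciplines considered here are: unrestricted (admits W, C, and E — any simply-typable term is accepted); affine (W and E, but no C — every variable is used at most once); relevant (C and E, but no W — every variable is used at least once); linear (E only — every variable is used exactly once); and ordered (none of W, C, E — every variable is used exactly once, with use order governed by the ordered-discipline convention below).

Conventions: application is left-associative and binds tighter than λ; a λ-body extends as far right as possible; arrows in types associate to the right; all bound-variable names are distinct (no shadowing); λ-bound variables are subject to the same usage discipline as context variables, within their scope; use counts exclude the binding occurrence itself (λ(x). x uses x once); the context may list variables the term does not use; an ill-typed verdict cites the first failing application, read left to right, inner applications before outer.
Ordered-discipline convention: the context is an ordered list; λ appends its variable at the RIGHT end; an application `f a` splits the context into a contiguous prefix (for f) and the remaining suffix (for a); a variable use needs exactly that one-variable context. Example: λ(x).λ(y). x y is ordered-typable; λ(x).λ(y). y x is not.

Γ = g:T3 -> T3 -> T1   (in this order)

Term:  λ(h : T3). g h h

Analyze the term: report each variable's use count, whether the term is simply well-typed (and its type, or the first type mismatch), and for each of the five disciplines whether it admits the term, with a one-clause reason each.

use counts: g: 1×, h [bound]: 2×
use order (left to right): g, h, h
typing: well-typed at T3 -> T1
ordered: ✗ — repeated use of h ×2
linear: ✗ — repeated use of h ×2
affine: ✗ — repeated use of h ×2
relevant: ✓ — at least one use each (g, h)
unrestricted: ✓ — typability at T3 -> T1 is all that's needed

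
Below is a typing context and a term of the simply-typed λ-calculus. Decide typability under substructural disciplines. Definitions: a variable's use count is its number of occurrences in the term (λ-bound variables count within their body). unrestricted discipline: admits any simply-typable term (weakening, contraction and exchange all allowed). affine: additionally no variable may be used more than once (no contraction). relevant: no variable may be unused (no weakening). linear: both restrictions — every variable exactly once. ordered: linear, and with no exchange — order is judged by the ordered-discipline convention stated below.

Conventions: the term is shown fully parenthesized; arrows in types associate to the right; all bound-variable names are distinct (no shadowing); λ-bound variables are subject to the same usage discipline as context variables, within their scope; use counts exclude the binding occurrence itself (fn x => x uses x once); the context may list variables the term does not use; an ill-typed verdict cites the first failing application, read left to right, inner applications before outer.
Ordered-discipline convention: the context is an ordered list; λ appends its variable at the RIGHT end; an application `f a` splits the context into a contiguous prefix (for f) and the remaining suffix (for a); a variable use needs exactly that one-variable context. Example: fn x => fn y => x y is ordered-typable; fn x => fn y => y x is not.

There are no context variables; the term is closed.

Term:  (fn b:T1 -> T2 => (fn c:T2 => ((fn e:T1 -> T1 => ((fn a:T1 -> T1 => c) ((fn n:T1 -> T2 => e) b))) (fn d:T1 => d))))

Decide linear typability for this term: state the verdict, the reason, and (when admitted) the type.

no — unused: a, n — weakening required
variable uses: b [bound]: 1×; c [bound]: 1×; e [bound]: 1×; a [bound]: 0×; n [bound]: 0×; d [bound]: 1×
uses in reading order: c, e, b, d
typing: well-typed — term : (T1 -> T2) -> T2 -> T2
summary: ordered ✗, linear ✗, affine ✓, relevant ✗, unrestricted ✓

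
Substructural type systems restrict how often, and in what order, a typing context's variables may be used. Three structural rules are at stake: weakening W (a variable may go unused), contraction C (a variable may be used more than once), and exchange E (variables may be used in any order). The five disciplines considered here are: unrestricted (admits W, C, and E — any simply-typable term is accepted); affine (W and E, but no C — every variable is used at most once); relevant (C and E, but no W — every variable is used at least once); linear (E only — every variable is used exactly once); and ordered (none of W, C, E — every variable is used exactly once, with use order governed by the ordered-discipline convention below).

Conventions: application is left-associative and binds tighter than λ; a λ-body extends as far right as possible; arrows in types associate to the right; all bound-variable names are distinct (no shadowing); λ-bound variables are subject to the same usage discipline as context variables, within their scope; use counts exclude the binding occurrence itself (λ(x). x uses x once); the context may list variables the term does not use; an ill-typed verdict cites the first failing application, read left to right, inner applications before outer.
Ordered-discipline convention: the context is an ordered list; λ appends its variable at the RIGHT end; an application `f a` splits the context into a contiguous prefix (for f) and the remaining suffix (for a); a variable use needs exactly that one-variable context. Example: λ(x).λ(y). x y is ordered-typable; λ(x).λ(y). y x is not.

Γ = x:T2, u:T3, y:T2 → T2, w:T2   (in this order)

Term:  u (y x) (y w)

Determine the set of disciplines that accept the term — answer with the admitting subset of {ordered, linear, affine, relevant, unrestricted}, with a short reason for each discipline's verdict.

admitted by: none
use counts: x: 1; u: 1; y: 2; w: 1
order of uses: u, y, x, y, w
typing: ill-typed: non-function type T3 applied to an argument
ordered: ✗ — not simply typable
linear: ✗ — fails simple typing
affine: ✗ — a type mismatch blocks all five
relevant: ✗ — the type mismatch rejects it
unrestricted: ✗ — not simply typable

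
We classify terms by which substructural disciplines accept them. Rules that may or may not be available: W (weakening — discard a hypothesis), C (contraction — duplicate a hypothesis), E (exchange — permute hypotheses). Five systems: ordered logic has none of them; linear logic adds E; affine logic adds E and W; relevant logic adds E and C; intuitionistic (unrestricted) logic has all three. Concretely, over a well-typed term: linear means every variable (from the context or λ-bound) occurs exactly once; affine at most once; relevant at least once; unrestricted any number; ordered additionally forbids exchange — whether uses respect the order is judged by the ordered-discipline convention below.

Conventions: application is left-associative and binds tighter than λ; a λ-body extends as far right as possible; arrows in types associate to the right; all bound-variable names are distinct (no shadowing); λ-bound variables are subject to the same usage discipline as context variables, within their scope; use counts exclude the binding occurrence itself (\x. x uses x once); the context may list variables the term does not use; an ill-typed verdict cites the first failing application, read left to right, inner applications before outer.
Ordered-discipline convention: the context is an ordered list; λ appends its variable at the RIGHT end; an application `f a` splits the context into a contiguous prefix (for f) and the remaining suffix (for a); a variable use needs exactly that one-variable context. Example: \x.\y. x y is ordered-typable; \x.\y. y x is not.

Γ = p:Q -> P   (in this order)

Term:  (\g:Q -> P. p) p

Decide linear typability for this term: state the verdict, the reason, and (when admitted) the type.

no — needs contraction — p ×2; g never used (weakening)
counts: p: 2×, g (λ-bound): 0×
order of uses: p, p
typing: ✓ — Q -> P
across the five disciplines: ordered ✗ | linear ✗ | affine ✗ | relevant ✗ | unrestricted ✓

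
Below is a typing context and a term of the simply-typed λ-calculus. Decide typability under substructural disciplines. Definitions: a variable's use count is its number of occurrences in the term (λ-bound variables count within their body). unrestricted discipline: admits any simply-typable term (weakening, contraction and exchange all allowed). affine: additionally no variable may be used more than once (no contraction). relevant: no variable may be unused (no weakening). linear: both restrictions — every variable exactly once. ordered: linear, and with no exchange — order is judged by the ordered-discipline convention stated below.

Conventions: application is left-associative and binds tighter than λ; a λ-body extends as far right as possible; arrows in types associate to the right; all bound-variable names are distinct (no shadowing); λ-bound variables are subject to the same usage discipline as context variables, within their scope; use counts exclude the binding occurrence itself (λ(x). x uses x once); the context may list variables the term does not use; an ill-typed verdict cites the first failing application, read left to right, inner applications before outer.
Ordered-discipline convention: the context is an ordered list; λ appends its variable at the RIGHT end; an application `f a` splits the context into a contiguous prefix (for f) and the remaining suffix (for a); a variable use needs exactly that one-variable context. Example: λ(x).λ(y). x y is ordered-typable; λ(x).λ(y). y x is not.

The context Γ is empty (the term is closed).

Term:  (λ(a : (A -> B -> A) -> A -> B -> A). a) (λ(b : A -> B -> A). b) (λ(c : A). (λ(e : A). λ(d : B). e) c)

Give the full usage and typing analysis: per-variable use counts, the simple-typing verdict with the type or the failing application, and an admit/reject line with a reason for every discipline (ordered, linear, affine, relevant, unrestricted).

use counts: a (λ-bound): 1; b (λ-bound): 1; c (λ-bound): 1; e (λ-bound): 1; d (λ-bound): 0
left-to-right use order: a, b, e, c
typing: the term checks, with type A -> B -> A
ordered ✗ (needs weakening: d unused)
linear ✗ (needs weakening: d unused)
affine ✓ (a, b, c, e, d: no repeats, contraction unneeded)
relevant ✗ (needs weakening: d unused)
unrestricted ✓ (typability at A -> B -> A is all that's needed)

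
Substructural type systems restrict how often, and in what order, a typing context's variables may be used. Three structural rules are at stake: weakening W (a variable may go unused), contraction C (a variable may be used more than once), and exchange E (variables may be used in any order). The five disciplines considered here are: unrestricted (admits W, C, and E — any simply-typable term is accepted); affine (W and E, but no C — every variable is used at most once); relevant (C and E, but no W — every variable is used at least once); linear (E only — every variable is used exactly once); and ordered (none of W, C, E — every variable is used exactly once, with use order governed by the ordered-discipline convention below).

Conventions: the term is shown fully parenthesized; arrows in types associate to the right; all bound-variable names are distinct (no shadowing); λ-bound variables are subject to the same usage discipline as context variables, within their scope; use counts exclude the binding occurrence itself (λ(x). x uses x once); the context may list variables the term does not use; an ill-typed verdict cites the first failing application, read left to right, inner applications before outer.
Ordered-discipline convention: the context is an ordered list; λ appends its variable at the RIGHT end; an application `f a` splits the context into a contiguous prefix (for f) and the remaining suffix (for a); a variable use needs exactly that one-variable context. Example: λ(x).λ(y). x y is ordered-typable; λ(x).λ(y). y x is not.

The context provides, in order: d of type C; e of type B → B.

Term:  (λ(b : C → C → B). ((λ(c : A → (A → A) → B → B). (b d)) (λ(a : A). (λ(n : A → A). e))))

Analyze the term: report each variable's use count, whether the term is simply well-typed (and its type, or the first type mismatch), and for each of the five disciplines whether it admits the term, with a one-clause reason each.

variable uses: d: 1×, e: 1×, b [bound]: 1×, c [bound]: 0×, a [bound]: 0×, n [bound]: 0×
order of uses: b, d, e
typing: ✓ — (C → C → B) → C → B
ordered: ✗, needs weakening: c, a, n unused
linear: ✗, needs weakening: c, a, n unused
affine: ✓, d, e, b, c, a, n: no repeats, contraction unneeded
relevant: ✗, needs weakening: c, a, n unused
unrestricted: ✓, simply typable at (C → C → B) → C → B; W, C, E all held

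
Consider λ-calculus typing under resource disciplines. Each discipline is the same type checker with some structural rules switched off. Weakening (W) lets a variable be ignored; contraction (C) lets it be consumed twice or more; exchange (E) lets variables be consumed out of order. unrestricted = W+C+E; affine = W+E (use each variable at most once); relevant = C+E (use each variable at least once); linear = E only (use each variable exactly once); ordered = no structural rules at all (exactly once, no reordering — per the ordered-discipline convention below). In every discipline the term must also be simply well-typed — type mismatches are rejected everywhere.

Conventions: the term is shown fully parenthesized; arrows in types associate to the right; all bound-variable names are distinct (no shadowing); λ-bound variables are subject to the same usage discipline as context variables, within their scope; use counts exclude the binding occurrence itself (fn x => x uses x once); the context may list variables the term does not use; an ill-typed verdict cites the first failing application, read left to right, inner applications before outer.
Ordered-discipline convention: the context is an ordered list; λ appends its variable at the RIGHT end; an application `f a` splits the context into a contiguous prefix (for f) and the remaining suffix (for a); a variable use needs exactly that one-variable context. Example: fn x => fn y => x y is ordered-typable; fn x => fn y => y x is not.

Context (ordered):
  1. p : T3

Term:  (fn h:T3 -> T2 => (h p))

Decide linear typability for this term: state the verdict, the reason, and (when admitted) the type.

yes — p, h: one use apiece; term : (T3 -> T2) -> T2
counts: p ×1; h (bound) ×1
uses in reading order: h, p
typing: well-typed at (T3 -> T2) -> T2
all disciplines: ordered ✗ | linear ✓ | affine ✓ | relevant ✓ | unrestricted ✓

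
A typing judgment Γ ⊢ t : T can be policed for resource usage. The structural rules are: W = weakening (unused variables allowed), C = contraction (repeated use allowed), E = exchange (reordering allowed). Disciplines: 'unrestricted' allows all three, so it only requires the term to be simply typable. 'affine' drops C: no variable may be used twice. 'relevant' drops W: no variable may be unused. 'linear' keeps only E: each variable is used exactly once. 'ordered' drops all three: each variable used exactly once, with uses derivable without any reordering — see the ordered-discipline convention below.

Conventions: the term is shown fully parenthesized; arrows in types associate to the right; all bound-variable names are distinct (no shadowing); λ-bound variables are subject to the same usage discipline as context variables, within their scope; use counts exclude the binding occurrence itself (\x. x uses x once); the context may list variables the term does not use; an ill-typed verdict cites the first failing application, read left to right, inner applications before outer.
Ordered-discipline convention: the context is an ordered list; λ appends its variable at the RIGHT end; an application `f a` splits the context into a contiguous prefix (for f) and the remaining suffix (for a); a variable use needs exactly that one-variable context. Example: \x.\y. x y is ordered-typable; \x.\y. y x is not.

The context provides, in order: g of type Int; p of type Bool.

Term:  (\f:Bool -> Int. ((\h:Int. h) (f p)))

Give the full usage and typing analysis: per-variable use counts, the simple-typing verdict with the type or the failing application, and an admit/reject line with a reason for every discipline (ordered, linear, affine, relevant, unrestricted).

counts: g ×0; p ×1; f (bound) ×1; h (bound) ×1
left-to-right use order: h, f, p
typing: the term checks, with type (Bool -> Int) -> Int
ordered ✗ (g left unused)
linear ✗ (g left unused)
affine ✓ (none of g, p, f, h used more than once)
relevant ✗ (g left unused)
unrestricted ✓ (simply typable at (Bool -> Int) -> Int; W, C, E all held)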